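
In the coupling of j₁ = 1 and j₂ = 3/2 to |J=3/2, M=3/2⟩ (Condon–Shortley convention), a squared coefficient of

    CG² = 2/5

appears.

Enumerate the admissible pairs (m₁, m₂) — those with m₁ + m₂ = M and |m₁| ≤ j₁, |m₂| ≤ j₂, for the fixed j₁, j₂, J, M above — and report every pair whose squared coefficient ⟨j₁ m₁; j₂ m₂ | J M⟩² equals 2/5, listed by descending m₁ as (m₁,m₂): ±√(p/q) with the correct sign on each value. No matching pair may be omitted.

(1,1/2): +√(2/5)

Admissible pairs with m₁+m₂ = M = 3/2: (0,3/2), (1,1/2)
  (m₁,m₂)=(1,1/2): CG² = 2/5, CG = +√(2/5)   ← matches the target
  (m₁,m₂)=(0,3/2): CG² = 3/5, CG = −√(3/5)
Pairs with CG² = 2/5: (1,1/2): +√(2/5)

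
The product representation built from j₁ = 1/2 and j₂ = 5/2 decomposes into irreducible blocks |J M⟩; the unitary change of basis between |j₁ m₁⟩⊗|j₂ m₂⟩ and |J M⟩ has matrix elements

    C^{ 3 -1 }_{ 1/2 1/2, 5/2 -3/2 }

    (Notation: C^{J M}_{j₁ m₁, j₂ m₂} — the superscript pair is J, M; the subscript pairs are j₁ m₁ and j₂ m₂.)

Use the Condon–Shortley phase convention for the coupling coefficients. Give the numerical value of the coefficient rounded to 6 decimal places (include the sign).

√[7·0!1!5!/7! · 1!0!1!4!2!4!] = √(192)
  +(−1)^0/∏(0,0,0,1,1,4)! = 1/24  (running 1/24)
⟨..|..⟩ = √(192)·(1/24) = +0.577350

+0.577350  (= +√(1/3))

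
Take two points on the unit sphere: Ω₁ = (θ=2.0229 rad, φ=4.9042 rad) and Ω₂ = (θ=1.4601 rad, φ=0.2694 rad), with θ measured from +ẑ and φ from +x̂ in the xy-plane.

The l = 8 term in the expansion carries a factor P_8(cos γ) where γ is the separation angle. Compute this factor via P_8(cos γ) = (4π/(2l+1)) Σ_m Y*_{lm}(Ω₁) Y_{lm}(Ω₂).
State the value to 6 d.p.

Expand P_8 via completeness: Σ_{m} conj(Y_{8,m}) at Ω₁ times Y_{8,m} at Ω₂ —
  [-8]  conj(Y_{8,-8})(Ω₁) = +0.008021+0.220805i ; Y_{8,-8}(Ω₂) = -0.270734-0.409285i ; Δ = +0.088201-0.063062i
  [-7]  conj(Y_{8,-7})(Ω₁) = +0.418100-0.097066i ; Y_{8,-7}(Ω₂) = -0.067596-0.207442i ; Δ = -0.048398-0.080170i
  [-6]  conj(Y_{8,-6})(Ω₁) = -0.151439-0.339178i ; Y_{8,-6}(Ω₂) = +0.013512+0.296081i ; Δ = +0.098378-0.049421i
  [-5]  conj(Y_{8,-5})(Ω₁) = +0.023518-0.016499i ; Y_{8,-5}(Ω₂) = -0.054461+0.239275i ; Δ = +0.002667+0.006526i
  [-4]  conj(Y_{8,-4})(Ω₁) = -0.254226-0.245160i ; Y_{8,-4}(Ω₂) = +0.108204-0.201309i ; Δ = -0.076861+0.024651i
  [-3]  conj(Y_{8,-3})(Ω₁) = -0.081848+0.126181i ; Y_{8,-3}(Ω₂) = +0.175937-0.184149i ; Δ = +0.008836+0.037272i
  [-2]  conj(Y_{8,-2})(Ω₁) = -0.262241-0.105845i ; Y_{8,-2}(Ω₂) = -0.169092+0.101083i ; Δ = +0.055042-0.008611i
  [-1]  conj(Y_{8,-1})(Ω₁) = -0.040358+0.207820i ; Y_{8,-1}(Ω₂) = -0.248473+0.068606i ; Δ = -0.004230-0.054407i
  [+0]  conj(Y_{8,0})(Ω₁) = -0.254607-0.000000i ; Y_{8,0}(Ω₂) = +0.187494+0.000000i ; Δ = -0.047737-0.000000i
  [+1]  conj(Y_{8,1})(Ω₁) = +0.040358+0.207820i ; Y_{8,1}(Ω₂) = +0.248473+0.068606i ; Δ = -0.004230+0.054407i
  [+2]  conj(Y_{8,2})(Ω₁) = -0.262241+0.105845i ; Y_{8,2}(Ω₂) = -0.169092-0.101083i ; Δ = +0.055042+0.008611i
  [+3]  conj(Y_{8,3})(Ω₁) = +0.081848+0.126181i ; Y_{8,3}(Ω₂) = -0.175937-0.184149i ; Δ = +0.008836-0.037272i
  [+4]  conj(Y_{8,4})(Ω₁) = -0.254226+0.245160i ; Y_{8,4}(Ω₂) = +0.108204+0.201309i ; Δ = -0.076861-0.024651i
  [+5]  conj(Y_{8,5})(Ω₁) = -0.023518-0.016499i ; Y_{8,5}(Ω₂) = +0.054461+0.239275i ; Δ = +0.002667-0.006526i
  [+6]  conj(Y_{8,6})(Ω₁) = -0.151439+0.339178i ; Y_{8,6}(Ω₂) = +0.013512-0.296081i ; Δ = +0.098378+0.049421i
  [+7]  conj(Y_{8,7})(Ω₁) = -0.418100-0.097066i ; Y_{8,7}(Ω₂) = +0.067596-0.207442i ; Δ = -0.048398+0.080170i
  [+8]  conj(Y_{8,8})(Ω₁) = +0.008021-0.220805i ; Y_{8,8}(Ω₂) = -0.270734+0.409285i ; Δ = +0.088201+0.063062i
Accumulated sum +0.199533-0.000000i; after 4π/(2l+1) scaling, +0.147495-0.000000i ⇒ P_8 = 0.147495

0.147495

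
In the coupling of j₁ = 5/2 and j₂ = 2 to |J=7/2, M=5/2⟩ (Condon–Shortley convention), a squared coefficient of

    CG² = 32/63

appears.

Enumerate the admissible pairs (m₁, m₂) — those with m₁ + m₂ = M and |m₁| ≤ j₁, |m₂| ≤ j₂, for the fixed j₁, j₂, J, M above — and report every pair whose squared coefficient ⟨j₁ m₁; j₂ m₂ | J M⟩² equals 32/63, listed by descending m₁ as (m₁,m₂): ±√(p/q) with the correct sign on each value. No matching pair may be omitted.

(1/2,2): −√(32/63)

Admissible pairs with m₁+m₂ = M = 5/2: (1/2,2), (3/2,1), (5/2,0)
  (m₁,m₂)=(5/2,0): CG² = 10/21, CG = +√(10/21)
  (m₁,m₂)=(3/2,1): CG² = 1/63, CG = +√(1/63)
  (m₁,m₂)=(1/2,2): CG² = 32/63, CG = −√(32/63)   ← matches the target
Pairs with CG² = 32/63: (1/2,2): −√(32/63)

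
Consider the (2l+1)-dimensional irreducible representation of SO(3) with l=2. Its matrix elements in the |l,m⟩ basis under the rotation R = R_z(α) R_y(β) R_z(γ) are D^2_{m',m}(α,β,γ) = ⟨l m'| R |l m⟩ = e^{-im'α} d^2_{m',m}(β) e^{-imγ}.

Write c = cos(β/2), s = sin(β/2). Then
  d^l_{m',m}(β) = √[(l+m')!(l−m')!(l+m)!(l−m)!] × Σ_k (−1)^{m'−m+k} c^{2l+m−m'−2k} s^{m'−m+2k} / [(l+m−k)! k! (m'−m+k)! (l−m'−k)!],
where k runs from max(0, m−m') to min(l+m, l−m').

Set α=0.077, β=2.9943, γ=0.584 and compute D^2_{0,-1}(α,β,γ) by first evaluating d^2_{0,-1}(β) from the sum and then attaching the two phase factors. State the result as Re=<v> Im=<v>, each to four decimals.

Re=0.1483 Im=0.0980

First d^2_{0,-1}(β=2.9943), then the phase factors e^{-i(0)α} and e^{-i(-1)γ}:
With c≡cos(β/2)=0.073580 and s≡sin(β/2)=0.997289, N=[2·2·1·6]^{1/2}=4.898979
Admissible k: 0..1 (factorial args all ≥0)
  k=0: (−1)^1·4.8990/(2)·0.0736^3·0.9973^1 = -0.000973
  k=1: (−1)^2·4.8990/(2)·0.0736^1·0.9973^3 = +0.178771
d^2_{0,-1}(2.9943) = -0.000973 +0.178771 = +0.177798
D = (+1.000000+0.000000i)·(+0.177798)·(+0.834264+0.551365i) = +0.148331+0.098032i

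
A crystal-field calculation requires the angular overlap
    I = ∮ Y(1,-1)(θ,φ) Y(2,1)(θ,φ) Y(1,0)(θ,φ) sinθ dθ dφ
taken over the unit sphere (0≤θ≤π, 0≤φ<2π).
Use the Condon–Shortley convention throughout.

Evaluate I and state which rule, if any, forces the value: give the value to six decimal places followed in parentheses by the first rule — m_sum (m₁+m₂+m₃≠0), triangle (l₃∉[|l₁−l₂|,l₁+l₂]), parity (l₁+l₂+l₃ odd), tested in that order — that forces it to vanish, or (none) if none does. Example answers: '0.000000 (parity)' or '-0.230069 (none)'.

m-sum 0 ✓  L=4 even ✓  1≤1≤3 ✓
Π(2lᵢ+1) = 3×5×3 = 45
triangle coeff Δ(1,2,1) = 1/30
Σ_t [1,1]: t=1:−1/1 = -1/1
(3j)²=2/15 [(1 2 1; 0 0 0)], sign=+1
Σ_t [2,2]: t=2:+1/2 = 1/2
(3j)²=1/10 [(1 2 1; -1 1 0)], sign=-1
⇒ 4πI² = 3/5
I = (-1)√(3/5/(4π)) = -0.21850969
No selection rule forces the value: the integral is nonzero (none).

-0.218510 (none)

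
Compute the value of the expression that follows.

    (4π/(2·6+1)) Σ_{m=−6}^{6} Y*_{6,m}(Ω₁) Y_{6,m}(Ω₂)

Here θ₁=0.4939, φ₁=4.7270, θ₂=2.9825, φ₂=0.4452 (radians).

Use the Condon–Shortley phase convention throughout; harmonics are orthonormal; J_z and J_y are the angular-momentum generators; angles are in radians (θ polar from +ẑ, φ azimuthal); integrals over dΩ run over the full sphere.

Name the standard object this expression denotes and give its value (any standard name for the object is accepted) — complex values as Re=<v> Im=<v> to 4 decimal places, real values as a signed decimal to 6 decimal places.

Legendre polynomial (addition theorem), -0.237140

This sum is the spherical-harmonic addition theorem: it equals the Legendre polynomial P_l(cos γ) of the angle γ between the two directions.
Addition theorem: P_6(cos γ) = (4π/13) Σ_m Y*_{lm}(Ω₁) Y_{lm}(Ω₂), m = −6…6:
  m=-6: (-0.00546 - 0.00048j) × (-0.00001 - 0.00000j) = 0.00000 + 0.00000j  (running Σ = 0.00000 + 0.00000j)
  m=-5: (0.00258 - 0.03519j) × (0.00010 + 0.00013j) = 0.00000 - 0.00000j  (running Σ = 0.00000 - 0.00000j)
  m=-4: (0.13542 + 0.00792j) × (-0.00046 - 0.00214j) = -0.00004 - 0.00029j  (running Σ = -0.00004 - 0.00030j)
  m=-3: (-0.01480 + 0.33746j) × (-0.00460 + 0.01921j) = -0.00641 - 0.00184j  (running Σ = -0.00645 - 0.00213j)
  m=-2: (-0.50332 - 0.01471j) × (0.07619 - 0.09414j) = -0.03973 + 0.04626j  (running Σ = -0.04619 + 0.04413j)
  m=-1: (0.00396 - 0.27102j) × (-0.41394 + 0.19751j) = 0.05189 + 0.11297j  (running Σ = 0.00570 + 0.15710j)
  m=0: (-0.33604 + 0.00000j) × (0.76398 + 0.00000j) = -0.25673 + 0.00000j  (running Σ = -0.25103 + 0.15710j)
  m=1: (-0.00396 - 0.27102j) × (0.41394 + 0.19751j) = 0.05189 - 0.11297j  (running Σ = -0.19914 + 0.04413j)
  m=2: (-0.50332 + 0.01471j) × (0.07619 + 0.09414j) = -0.03973 - 0.04626j  (running Σ = -0.23887 - 0.00213j)
  m=3: (0.01480 + 0.33746j) × (0.00460 + 0.01921j) = -0.00641 + 0.00184j  (running Σ = -0.24528 - 0.00030j)
  m=4: (0.13542 - 0.00792j) × (-0.00046 + 0.00214j) = -0.00004 + 0.00029j  (running Σ = -0.24533 - 0.00000j)
  m=5: (-0.00258 - 0.03519j) × (-0.00010 + 0.00013j) = 0.00000 + 0.00000j  (running Σ = -0.24532 + 0.00000j)
  m=6: (-0.00546 + 0.00048j) × (-0.00001 + 0.00000j) = 0.00000 - 0.00000j  (running Σ = -0.24532 + 0.00000j)
Accumulated sum -0.24532 + 0.00000j; after 4π/(2l+1) scaling, -0.23714 + 0.00000j ⇒ P_6 = -0.237140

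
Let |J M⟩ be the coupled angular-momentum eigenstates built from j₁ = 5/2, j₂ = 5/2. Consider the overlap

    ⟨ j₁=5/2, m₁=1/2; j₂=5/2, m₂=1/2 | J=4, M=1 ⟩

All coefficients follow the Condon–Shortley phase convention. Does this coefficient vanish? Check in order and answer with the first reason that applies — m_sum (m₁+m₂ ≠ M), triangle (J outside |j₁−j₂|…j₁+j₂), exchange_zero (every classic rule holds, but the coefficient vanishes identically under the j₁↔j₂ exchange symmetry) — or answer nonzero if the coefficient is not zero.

m-sum: m₁+m₂ = 1/2+1/2 = 1, M = 1  ✓
triangle: |j₁−j₂| = 0 ≤ J = 4 ≤ j₁+j₂ = 5  ✓
exchange: j₁=j₂ and m₁=m₂, and (−1)^(j₁+j₂−J) = (−1)^1 = −1 forces ⟨j₁m₁;j₂m₂|JM⟩ = −⟨j₂m₂;j₁m₁|JM⟩ = −⟨j₁m₁;j₂m₂|JM⟩ ⇒ the coefficient vanishes identically
Racah sum check: Σ_k collapses to 0 ⇒ CG = 0

exchange_zero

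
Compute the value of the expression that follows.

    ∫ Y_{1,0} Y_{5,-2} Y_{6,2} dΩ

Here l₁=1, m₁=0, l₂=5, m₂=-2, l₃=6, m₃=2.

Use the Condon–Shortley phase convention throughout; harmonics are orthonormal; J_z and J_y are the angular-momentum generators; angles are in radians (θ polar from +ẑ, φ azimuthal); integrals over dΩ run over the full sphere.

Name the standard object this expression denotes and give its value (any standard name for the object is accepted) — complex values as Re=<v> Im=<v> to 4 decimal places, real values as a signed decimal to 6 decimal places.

Gaunt coefficient, +0.231133

This is a Gaunt coefficient — the integral of a triple product of spherical harmonics over the sphere.
Rules hold: Σm=0, L=12 even, 4≤6≤6.
N = 3·11·13 = 429
Δ = 0!·2!·10!/13! = 1/858
Racah Σ t=0..0: t=0:+1/14400 = 1/14400
⇒ 3j(1 5 6; 0 0 0)² = 6/143, sgn +1
Racah Σ t=0..0: t=0:+1/30240 = 1/30240
⇒ 3j(1 5 6; 0 -2 2)² = 16/429, sgn +1
4πI² = N·(3j₀)²·(3jₘ)² = 96/143
I = +1·√(0.671329/4π) = 0.23113338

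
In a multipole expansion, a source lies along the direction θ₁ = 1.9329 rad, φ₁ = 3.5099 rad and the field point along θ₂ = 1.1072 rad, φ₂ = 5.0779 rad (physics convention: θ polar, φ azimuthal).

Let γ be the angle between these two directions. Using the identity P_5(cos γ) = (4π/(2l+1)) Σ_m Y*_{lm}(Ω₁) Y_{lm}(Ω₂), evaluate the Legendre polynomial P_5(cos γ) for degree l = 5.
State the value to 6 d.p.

-0.260093

Addition theorem: P_5(cos γ) = (4π/11) Σ_m Y*_{lm}(Ω₁) Y_{lm}(Ω₂), m = −5…5:
  term(m=-5) = 0.00123 - 0.08819j   from Y*(Ω₁)=0.08878 - 0.31985j, Y(Ω₂)=0.25701 - 0.06748j
  term(m=-4) = -0.16703 - 0.00187j   from Y*(Ω₁)=-0.03873 - 0.39573j, Y(Ω₂)=0.04560 - 0.41760j
  term(m=-3) = -0.00006 + 0.00725j   from Y*(Ω₁)=-0.01644 - 0.03270j, Y(Ω₂)=-0.17611 - 0.09040j
  term(m=-2) = 0.07942 + 0.00044j   from Y*(Ω₁)=0.24250 + 0.21992j, Y(Ω₂)=0.18061 - 0.16197j
  term(m=-1) = 0.00010 - 0.03509j   from Y*(Ω₁)=0.11907 + 0.04595j, Y(Ω₂)=-0.09827 - 0.25679j
  term(m=+0) = -0.05500 + 0.00000j   from Y*(Ω₁)=-0.29862 + 0.00000j, Y(Ω₂)=0.18418 + 0.00000j
  term(m=+1) = 0.00010 + 0.03509j   from Y*(Ω₁)=-0.11907 + 0.04595j, Y(Ω₂)=0.09827 - 0.25679j
  term(m=+2) = 0.07942 - 0.00044j   from Y*(Ω₁)=0.24250 - 0.21992j, Y(Ω₂)=0.18061 + 0.16197j
  term(m=+3) = -0.00006 - 0.00725j   from Y*(Ω₁)=0.01644 - 0.03270j, Y(Ω₂)=0.17611 - 0.09040j
  term(m=+4) = -0.16703 + 0.00187j   from Y*(Ω₁)=-0.03873 + 0.39573j, Y(Ω₂)=0.04560 + 0.41760j
  term(m=+5) = 0.00123 + 0.08819j   from Y*(Ω₁)=-0.08878 - 0.31985j, Y(Ω₂)=-0.25701 - 0.06748j
Total Σ_m = -0.22767 + 0.00000j. Multiply by 1.142397: -0.26009 + 0.00000j. P_5(cos γ) = -0.260093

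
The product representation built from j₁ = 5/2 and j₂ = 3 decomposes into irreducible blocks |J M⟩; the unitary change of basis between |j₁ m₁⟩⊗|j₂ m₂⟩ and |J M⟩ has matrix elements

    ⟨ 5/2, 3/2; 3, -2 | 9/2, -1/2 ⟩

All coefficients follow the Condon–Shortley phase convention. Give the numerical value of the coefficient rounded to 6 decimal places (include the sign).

+√(361/1386) ≈ +0.510355

√[10·1!4!5!/11! · 4!1!1!5!4!5!] = √(460800/77)
  +(−1)^0/∏(0,1,1,1,3,4)! = 1/144  (running 1/144)
  +(−1)^1/∏(1,0,0,0,4,5)! = -1/2880  (running 19/2880)
⟨..|..⟩ = √(460800/77)·(19/2880) = +0.510355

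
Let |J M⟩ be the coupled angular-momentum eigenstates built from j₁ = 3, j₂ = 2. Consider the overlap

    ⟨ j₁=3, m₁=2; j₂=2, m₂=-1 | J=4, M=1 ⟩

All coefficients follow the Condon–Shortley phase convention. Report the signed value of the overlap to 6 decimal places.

+√(7/20) ≈ +0.591608

triangle: 1!×5!×3!/10! = 720/3628800
(j±m)!: 5!×1!×1!×3!×5!×3! = 518400
prefactor² = (2J+1)×Δ×N² = 6480/7
  k=0: +1/(0!×1!×1!×1!×4!×2!) = 1/48
  k=1: −1/(1!×0!×0!×0!×5!×3!) = -1/720
Σ = 7/360  ⇒  CG² = 6480/7×(7/360)² = 7/20
CG = +√(7/20) = +0.591608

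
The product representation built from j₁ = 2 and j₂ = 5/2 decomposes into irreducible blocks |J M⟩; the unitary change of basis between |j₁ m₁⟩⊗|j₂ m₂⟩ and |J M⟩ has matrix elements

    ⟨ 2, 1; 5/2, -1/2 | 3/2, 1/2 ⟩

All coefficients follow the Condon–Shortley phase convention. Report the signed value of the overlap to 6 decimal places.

triangle: 3!·1!·2!/7! = 12/5040
(j±m)!: 3!·1!·2!·3!·2!·1! = 144
prefactor² = (2J+1)·Δ·N² = 48/35
  k=0: +1/(0!·3!·1!·2!·0!·0!) = 1/12
  k=1: −1/(1!·2!·0!·1!·1!·1!) = -1/2
Σ = -5/12  ⇒  CG² = 48/35·(-5/12)² = 5/21
CG = −√(5/21) = -0.487950

−√(5/21) ≈ -0.487950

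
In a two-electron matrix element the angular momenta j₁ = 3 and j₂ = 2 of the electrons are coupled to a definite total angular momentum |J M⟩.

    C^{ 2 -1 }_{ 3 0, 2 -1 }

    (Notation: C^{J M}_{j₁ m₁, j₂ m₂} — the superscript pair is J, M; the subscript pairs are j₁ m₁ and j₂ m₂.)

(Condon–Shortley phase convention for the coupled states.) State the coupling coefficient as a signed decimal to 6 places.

-0.534522  (= −√(2/7))

√[5·3!3!1!/8! · 3!3!1!3!1!3!] = √(81/14)
  +(−1)^0/∏(0,3,3,1,0,0)! = 1/36  (running 1/36)
  +(−1)^1/∏(1,2,2,0,1,1)! = -1/4  (running -2/9)
⟨..|..⟩ = √(81/14)·(-2/9) = -0.534522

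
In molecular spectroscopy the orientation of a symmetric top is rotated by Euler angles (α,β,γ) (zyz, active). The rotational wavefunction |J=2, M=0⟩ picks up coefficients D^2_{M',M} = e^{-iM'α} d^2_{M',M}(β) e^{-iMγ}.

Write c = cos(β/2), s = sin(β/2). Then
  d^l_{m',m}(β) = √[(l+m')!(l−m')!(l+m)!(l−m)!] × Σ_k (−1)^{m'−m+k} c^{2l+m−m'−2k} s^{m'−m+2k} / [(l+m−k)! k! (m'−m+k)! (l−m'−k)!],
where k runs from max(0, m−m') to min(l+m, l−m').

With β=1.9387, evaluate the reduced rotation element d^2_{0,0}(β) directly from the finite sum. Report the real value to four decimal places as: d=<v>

d^2_{0,0}(β=1.9387) via the finite sum:
Half-angle: c=0.565836, s=0.824518. N=√(2·2·2·2)=4.000000
k: max(0,(0)−(0))=0 … min(2+(0),2−(0))=2
  k=0: (−1)^0·4.0000/(4)·0.5658^4·0.8245^0 = +0.102509
  k=1: (−1)^1·4.0000/(1)·0.5658^2·0.8245^2 = -0.870645
  k=2: (−1)^2·4.0000/(4)·0.5658^0·0.8245^4 = +0.462169
d^2_{0,0}(1.9387) = +0.102509 -0.870645 +0.462169 = -0.305967

d=-0.3060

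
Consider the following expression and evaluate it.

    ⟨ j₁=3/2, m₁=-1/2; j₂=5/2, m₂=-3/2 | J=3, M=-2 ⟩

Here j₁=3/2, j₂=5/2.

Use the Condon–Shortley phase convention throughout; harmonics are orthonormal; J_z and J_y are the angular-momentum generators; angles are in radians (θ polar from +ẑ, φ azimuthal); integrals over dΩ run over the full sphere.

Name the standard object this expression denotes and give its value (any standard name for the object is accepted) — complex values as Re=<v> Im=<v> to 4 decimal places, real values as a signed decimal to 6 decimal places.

Clebsch–Gordan coefficient, +√(1/12) ≈ +0.288675

This is a Clebsch–Gordan (vector-coupling) coefficient.
√[7·1!2!4!/8! · 1!2!1!4!1!5!] = √(48)
  +(−1)^0/∏(0,1,2,1,0,3)! = 1/12  (running 1/12)
  +(−1)^1/∏(1,0,1,0,1,4)! = -1/24  (running 1/24)
⟨..|..⟩ = √(48)·(1/24) = +0.288675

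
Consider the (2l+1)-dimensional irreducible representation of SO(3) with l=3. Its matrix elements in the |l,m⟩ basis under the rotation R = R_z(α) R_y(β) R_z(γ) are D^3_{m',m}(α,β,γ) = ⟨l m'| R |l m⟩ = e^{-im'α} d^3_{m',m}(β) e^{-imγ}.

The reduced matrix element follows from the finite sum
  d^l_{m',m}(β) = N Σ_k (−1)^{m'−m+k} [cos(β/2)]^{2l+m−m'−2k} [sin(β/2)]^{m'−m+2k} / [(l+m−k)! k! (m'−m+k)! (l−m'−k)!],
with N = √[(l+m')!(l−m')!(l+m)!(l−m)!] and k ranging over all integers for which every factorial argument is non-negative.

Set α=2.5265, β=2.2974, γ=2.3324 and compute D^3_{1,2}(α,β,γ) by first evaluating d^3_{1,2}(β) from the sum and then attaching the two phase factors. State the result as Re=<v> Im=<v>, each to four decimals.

Re=-0.1826 Im=0.2340

Split into d^3_{1,2}(β=2.2974) × two z-phases.
With c≡cos(β/2)=0.409674 and s≡sin(β/2)=0.912232, N=[24·2·120·1]^{1/2}=75.894664
Admissible k: 1..2 (factorial args all ≥0)
  k=1: (−1)^0·75.8947/(24)·0.4097^5·0.9122^1 = +0.033289
  k=2: (−1)^1·75.8947/(12)·0.4097^3·0.9122^3 = -0.330111
d^3_{1,2}(2.2974) = +0.033289 -0.330111 = -0.296823
D = (-0.816720-0.577034i)·(-0.296823)·(-0.047571+0.998868i) = -0.182615+0.233999i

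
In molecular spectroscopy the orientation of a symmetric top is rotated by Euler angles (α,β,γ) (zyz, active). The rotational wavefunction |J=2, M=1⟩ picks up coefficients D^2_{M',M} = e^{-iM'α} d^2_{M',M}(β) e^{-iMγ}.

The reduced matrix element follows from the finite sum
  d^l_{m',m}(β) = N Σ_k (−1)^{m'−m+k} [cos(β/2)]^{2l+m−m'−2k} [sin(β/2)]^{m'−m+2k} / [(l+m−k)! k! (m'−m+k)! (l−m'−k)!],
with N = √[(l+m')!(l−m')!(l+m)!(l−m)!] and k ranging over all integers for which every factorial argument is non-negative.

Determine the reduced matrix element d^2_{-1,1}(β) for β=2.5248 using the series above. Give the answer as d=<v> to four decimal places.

d^2_{-1,1}(β=2.5248) via the finite sum:
Half-angle: c=0.303531, s=0.952822. N=√(1·6·6·1)=6.000000
The bounds max(0,m−m')=2 and min(l+m,l−m')=3 give 2 terms
  k=2: (−1)^0·6.0000/(2)·0.3035^2·0.9528^2 = +0.250929
  k=3: (−1)^1·6.0000/(6)·0.3035^0·0.9528^4 = -0.824226
d^2_{-1,1}(2.5248) = +0.250929 -0.824226 = -0.573297

d=-0.5733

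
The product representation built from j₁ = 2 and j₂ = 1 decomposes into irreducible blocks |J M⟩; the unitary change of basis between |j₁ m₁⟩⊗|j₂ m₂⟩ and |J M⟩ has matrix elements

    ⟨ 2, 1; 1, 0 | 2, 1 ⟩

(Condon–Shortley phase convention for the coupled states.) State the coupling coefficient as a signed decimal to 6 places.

triangle: 1!×3!×1!/6! = 6/720
(j±m)!: 3!×1!×1!×1!×3!×1! = 36
prefactor² = (2J+1)×Δ×N² = 3/2
  k=0: +1/(0!×1!×1!×1!×2!×0!) = 1/2
  k=1: −1/(1!×0!×0!×0!×3!×1!) = -1/6
Σ = 1/3  ⇒  CG² = 3/2×(1/3)² = 1/6
CG = +√(1/6) = +0.408248

+√(1/6) ≈ +0.408248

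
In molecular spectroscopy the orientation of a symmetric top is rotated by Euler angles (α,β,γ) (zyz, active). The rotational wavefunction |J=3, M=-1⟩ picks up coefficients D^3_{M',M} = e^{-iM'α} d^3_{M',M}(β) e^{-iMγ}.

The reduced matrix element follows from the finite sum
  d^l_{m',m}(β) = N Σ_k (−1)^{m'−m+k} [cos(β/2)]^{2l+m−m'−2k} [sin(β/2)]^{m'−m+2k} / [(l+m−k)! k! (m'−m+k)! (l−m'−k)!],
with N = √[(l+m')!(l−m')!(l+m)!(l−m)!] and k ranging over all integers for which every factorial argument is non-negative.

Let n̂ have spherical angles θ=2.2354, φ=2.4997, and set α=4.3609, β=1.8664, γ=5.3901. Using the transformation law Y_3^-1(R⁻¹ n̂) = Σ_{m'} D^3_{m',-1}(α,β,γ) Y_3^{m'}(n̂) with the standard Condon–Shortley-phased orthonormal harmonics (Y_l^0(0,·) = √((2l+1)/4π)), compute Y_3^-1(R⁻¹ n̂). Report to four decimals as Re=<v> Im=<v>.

Need the full column D^3_{m',-1} for m'=−3..3 at α=4.3609, β=1.8664, γ=5.3901.
cos(β/2)=0.595266, sin(β/2)=0.803529
d^3_{-3,-1}: single k=2 term ⇒ +0.313973;  D = +0.291952-0.115512i
d^3_{-2,-1}: k∈[1..2] ⇒ +0.189914 -0.692097 = -0.502184;  D = -0.012687-0.502023i
d^3_{-1,-1}: k∈[0..2] ⇒ +0.044490 -0.648540 +0.886297 = +0.282247;  D = -0.267361-0.090451i
d^3_{0,-1}: k∈[0..2] ⇒ -0.208040 +1.137232 -0.690731 = +0.238461;  D = +0.149518-0.185763i
d^3_{1,-1}: k∈[0..2] ⇒ +0.486405 -1.181729 +0.269159 = -0.426165;  D = -0.219690-0.365175i
d^3_{2,-1}: k∈[0..1] ⇒ -0.692097 +0.630548 = -0.061549;  D = +0.060440-0.011631i
d^3_{3,-1}: single k=0 term ⇒ +0.572102;  D = +0.091927-0.564668i
Y_3^{m'}(θ=2.2354,φ=2.4997) and Σ D·Y over m':
  (+0.2920-0.1155i)·(+0.0707-0.1908i)  (-0.0127-0.5020i)·(-0.1106-0.3746i)  (-0.2674-0.0905i)·(-0.1838-0.1374i)  (+0.1495-0.1858i)·(+0.2527+0.0000i)  (-0.2197-0.3652i)·(+0.1838-0.1374i)  (+0.0604-0.0116i)·(-0.1106+0.3746i)  (+0.0919-0.5647i)·(-0.0707-0.1908i)
Y_3^-1(R⁻¹ n̂) = -0.320654+0.012160i

Re=-0.3207 Im=0.0122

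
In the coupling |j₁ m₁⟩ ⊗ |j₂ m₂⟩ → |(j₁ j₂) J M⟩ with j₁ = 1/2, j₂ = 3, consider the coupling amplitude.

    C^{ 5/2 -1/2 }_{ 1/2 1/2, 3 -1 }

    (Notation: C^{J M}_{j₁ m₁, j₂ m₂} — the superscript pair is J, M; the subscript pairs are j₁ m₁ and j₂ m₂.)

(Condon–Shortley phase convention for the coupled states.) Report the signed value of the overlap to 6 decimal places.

j₁+j₂−J=1  J+j₁−j₂=0  J−j₁+j₂=5  j₁+j₂+J+1=7
(j₁±m₁, j₂±m₂, J±M) = (1,0,2,4,2,3)
P² = 576/7
sum k=0..0:
  [0] +1/12 = 1/12
S = 1/12
C² = P²·S² = 4/7 ; C = +0.755929

+0.755929  (= +√(4/7))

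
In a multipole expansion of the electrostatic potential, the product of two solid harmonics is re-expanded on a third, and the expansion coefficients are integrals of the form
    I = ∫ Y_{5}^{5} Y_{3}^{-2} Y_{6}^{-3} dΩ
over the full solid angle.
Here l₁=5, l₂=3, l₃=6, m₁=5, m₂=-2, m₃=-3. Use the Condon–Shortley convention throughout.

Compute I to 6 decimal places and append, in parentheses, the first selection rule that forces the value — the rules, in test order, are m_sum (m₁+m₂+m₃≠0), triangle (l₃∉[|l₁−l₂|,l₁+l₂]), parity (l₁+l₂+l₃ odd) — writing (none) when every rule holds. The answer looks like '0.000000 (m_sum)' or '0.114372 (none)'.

0.088266 (none)

Rules hold: Σm=0, L=14 even, 2≤6≤8.
N = 11·7·13 = 1001
Δ = 2!·8!·4!/15! = 1/675675
Racah Σ t=0..2: t=0:+1/8640 t=1:−1/2304 t=2:+1/8640 = -7/34560
⇒ 3j(5 3 6; 0 0 0)² = 7/429, sgn -1
Racah Σ t=0..0: t=0:+1/483840 = 1/483840
⇒ 3j(5 3 6; 5 -2 -3)² = 6/1001, sgn -1
4πI² = N·(3j₀)²·(3jₘ)² = 14/143
I = +1·√(0.0979021/4π) = 0.08826552
No selection rule forces the value: the integral is nonzero (none).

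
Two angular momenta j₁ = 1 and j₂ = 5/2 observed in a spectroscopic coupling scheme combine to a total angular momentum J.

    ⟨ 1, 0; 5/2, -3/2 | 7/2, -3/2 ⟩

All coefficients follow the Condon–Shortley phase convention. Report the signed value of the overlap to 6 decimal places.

+√(10/21) ≈ +0.690066

√[8·0!2!5!/8! · 1!1!1!4!2!5!] = √(1920/7)
  +(−1)^0/∏(0,0,1,1,1,4)! = 1/24  (running 1/24)
⟨..|..⟩ = √(1920/7)·(1/24) = +0.690066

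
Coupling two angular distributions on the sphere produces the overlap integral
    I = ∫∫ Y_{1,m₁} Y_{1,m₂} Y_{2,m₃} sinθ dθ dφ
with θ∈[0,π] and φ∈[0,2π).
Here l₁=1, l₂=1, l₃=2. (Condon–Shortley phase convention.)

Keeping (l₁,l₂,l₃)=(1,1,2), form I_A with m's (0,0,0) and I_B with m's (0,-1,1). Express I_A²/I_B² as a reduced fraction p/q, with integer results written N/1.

Same 1,1,2: normalisation and zero-m 3j drop out of the ratio.
A: Δ: 0! 2! 2! / 5! → 1/30; sum: t=0:+1/1 = 1/1; 3j²(1 1 2; 0 0 0) = Δ·Π!·Σ² = 2/15  (sign +1)
B: Δ: 0! 2! 2! / 5! → 1/30; sum: t=0:+1/2 = 1/2; 3j²(1 1 2; 0 -1 1) = Δ·Π!·Σ² = 1/10  (sign -1)
I_A²/I_B² = (2/15)/(1/10) = 4/3

4/3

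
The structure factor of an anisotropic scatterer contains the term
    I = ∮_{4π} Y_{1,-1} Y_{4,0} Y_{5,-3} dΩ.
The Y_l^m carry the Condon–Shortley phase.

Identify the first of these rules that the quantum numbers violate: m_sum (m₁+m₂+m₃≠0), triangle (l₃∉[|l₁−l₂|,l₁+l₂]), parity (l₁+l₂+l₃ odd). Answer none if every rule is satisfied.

m_sum

azimuthal sum: -1 + 0 − 3 = -4  ✗
3 ≤ 5 ≤ 5 (triangle on l)
L = 1 + 4 + 5 = 10 (even)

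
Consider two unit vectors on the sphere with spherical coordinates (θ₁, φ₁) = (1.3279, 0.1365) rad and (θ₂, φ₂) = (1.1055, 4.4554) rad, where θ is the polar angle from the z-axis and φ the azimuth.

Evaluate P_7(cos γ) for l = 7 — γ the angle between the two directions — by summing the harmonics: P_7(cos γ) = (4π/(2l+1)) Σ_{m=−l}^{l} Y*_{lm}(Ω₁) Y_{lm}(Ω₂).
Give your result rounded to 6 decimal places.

Term-by-term m-sum for l=7 (normalisation 4π/15 = 0.837758):
  [-7]  conj(Y_{7,-7})(Ω₁) = +0.234291+0.331466i ; Y_{7,-7}(Ω₂) = +0.221773+0.051489i ; Δ = +0.034893+0.085573i
  [-6]  conj(Y_{7,-6})(Ω₁) = +0.257018+0.274899i ; Y_{7,-6}(Ω₂) = -0.012342-0.427513i ; Δ = +0.114350-0.113272i
  [-5]  conj(Y_{7,-5})(Ω₁) = -0.060837-0.049449i ; Y_{7,-5}(Ω₂) = -0.324547+0.095384i ; Δ = +0.024461+0.010245i
  [-4]  conj(Y_{7,-4})(Ω₁) = -0.300993-0.182888i ; Y_{7,-4}(Ω₂) = -0.041537-0.068851i ; Δ = -0.000089+0.028320i
  [-3]  conj(Y_{7,-3})(Ω₁) = -0.031500-0.013672i ; Y_{7,-3}(Ω₂) = -0.247144+0.254382i ; Δ = +0.011263-0.004634i
  [-2]  conj(Y_{7,-2})(Ω₁) = +0.311205+0.087134i ; Y_{7,-2}(Ω₂) = +0.065887+0.037199i ; Δ = +0.017263+0.017318i
  [-1]  conj(Y_{7,-1})(Ω₁) = +0.075919+0.010428i ; Y_{7,-1}(Ω₂) = -0.081487+0.310074i ; Δ = -0.009420+0.022691i
  [+0]  conj(Y_{7,0})(Ω₁) = -0.312275-0.000000i ; Y_{7,0}(Ω₂) = +0.117319+0.000000i ; Δ = -0.036636-0.000000i
  [+1]  conj(Y_{7,1})(Ω₁) = -0.075919+0.010428i ; Y_{7,1}(Ω₂) = +0.081487+0.310074i ; Δ = -0.009420-0.022691i
  [+2]  conj(Y_{7,2})(Ω₁) = +0.311205-0.087134i ; Y_{7,2}(Ω₂) = +0.065887-0.037199i ; Δ = +0.017263-0.017318i
  [+3]  conj(Y_{7,3})(Ω₁) = +0.031500-0.013672i ; Y_{7,3}(Ω₂) = +0.247144+0.254382i ; Δ = +0.011263+0.004634i
  [+4]  conj(Y_{7,4})(Ω₁) = -0.300993+0.182888i ; Y_{7,4}(Ω₂) = -0.041537+0.068851i ; Δ = -0.000089-0.028320i
  [+5]  conj(Y_{7,5})(Ω₁) = +0.060837-0.049449i ; Y_{7,5}(Ω₂) = +0.324547+0.095384i ; Δ = +0.024461-0.010245i
  [+6]  conj(Y_{7,6})(Ω₁) = +0.257018-0.274899i ; Y_{7,6}(Ω₂) = -0.012342+0.427513i ; Δ = +0.114350+0.113272i
  [+7]  conj(Y_{7,7})(Ω₁) = -0.234291+0.331466i ; Y_{7,7}(Ω₂) = -0.221773+0.051489i ; Δ = +0.034893-0.085573i
Accumulated sum +0.348806+0.000000i; after 4π/(2l+1) scaling, +0.292215+0.000000i ⇒ P_7 = 0.292215

0.292215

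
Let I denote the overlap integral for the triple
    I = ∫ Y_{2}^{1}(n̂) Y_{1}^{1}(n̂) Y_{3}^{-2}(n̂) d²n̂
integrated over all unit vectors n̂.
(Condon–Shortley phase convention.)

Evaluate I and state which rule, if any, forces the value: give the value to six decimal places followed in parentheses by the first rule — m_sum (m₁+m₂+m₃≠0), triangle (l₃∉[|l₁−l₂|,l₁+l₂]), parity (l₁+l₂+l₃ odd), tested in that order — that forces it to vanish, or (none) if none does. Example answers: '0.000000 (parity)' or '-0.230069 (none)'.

Rules hold: Σm=0, L=6 even, 1≤3≤3.
N = 5·3·7 = 105
Δ = 0!·4!·2!/7! = 1/105
Racah Σ t=0..0: t=0:+1/4 = 1/4
⇒ 3j(2 1 3; 0 0 0)² = 3/35, sgn -1
Racah Σ t=0..0: t=0:+1/12 = 1/12
⇒ 3j(2 1 3; 1 1 -2)² = 2/21, sgn -1
4πI² = N·(3j₀)²·(3jₘ)² = 6/7
I = +1·√(0.857143/4π) = 0.26116903
No selection rule forces the value: the integral is nonzero (none).

0.261169 (none)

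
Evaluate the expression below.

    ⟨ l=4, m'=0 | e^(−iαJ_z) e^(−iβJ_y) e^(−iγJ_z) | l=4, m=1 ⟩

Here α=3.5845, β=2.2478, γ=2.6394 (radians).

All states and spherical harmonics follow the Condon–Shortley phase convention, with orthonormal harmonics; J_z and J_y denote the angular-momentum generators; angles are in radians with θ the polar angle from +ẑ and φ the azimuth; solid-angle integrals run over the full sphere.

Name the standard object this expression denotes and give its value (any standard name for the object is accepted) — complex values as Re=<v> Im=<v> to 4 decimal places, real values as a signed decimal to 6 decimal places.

This is a Wigner D-matrix element — the rotation-matrix element ⟨l m'| R(α,β,γ) |l m⟩ in the angular-momentum basis.
D^4_{0,1}(3.5845,2.2478,2.6394) = e^{-i·0·3.5845}·d^4_{0,1}(2.2478)·e^{-i·1·2.6394}. Compute d first:
c=cos(2.247800/2)=0.432169, s=sin(2.247800/2)=0.901793; N=√[24·24·120·6]=643.987578
Admissible k: 1..4 (factorial args all ≥0)
  k=1: (−1)^0·643.9876/(144)·0.4322^7·0.9018^1 = +0.011355
  k=2: (−1)^1·643.9876/(24)·0.4322^5·0.9018^3 = -0.296656
  k=3: (−1)^2·643.9876/(24)·0.4322^3·0.9018^5 = +1.291695
  k=4: (−1)^3·643.9876/(144)·0.4322^1·0.9018^7 = -0.937380
d^4_{0,1}(2.2478) = +0.011355 -0.296656 +1.291695 -0.937380 = +0.069015
D = (+1.000000+0.000000i)·(+0.069015)·(-0.876529-0.481349i) = -0.060493-0.033220i

Wigner D-matrix element, Re=-0.0605 Im=-0.0332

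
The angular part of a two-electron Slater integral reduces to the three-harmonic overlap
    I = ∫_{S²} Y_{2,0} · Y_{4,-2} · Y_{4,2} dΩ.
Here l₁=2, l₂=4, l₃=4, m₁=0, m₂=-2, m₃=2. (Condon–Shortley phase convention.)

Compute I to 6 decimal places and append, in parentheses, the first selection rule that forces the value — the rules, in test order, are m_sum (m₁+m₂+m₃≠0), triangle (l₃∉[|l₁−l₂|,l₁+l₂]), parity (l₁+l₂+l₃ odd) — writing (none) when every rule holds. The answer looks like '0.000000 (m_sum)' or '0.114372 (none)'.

0.065536 (none)

Checks pass: Σm=0; 10 even; l₃=4∈[2,6].
(2·2+1)(2·4+1)(2·4+1) = 405
Δ: 2! 2! 6! / 11! → 1/13860
sum: t=0:+1/192 t=1:−1/36 t=2:+1/192 = -5/288
3j²(2 4 4; 0 0 0) = Δ·Π!·Σ² = 20/693  (sign -1)
sum: t=0:+1/192 t=1:−1/120 t=2:+1/2880 = -1/360
3j²(2 4 4; 0 -2 2) = Δ·Π!·Σ² = 16/3465  (sign -1)
combine: 4πI² = 405·20/693·16/3465 = 320/5929
take √, sign +1: I = 0.06553591
No selection rule forces the value: the integral is nonzero (none).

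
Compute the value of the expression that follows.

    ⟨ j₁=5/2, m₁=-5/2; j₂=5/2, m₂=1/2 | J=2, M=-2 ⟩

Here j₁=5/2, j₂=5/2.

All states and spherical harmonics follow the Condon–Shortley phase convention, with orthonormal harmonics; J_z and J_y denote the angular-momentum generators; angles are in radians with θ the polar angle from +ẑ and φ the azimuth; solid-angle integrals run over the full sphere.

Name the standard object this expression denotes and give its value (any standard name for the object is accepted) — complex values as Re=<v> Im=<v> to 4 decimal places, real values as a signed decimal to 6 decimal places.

Clebsch–Gordan coefficient, −√(5/28) ≈ -0.422577

This is a Clebsch–Gordan (vector-coupling) coefficient.
j₁+j₂−J=3  J+j₁−j₂=2  J−j₁+j₂=2  j₁+j₂+J+1=8
(j₁±m₁, j₂±m₂, J±M) = (0,5,3,2,0,4)
P² = 720/7
sum k=3..3:
  [3] −1/24 = -1/24
S = -1/24
C² = P²·S² = 5/28 ; C = -0.422577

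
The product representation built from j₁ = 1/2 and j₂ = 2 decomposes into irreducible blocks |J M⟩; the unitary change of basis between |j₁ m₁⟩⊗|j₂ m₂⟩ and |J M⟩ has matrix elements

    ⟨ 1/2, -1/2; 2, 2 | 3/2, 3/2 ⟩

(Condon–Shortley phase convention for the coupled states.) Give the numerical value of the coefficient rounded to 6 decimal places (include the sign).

-0.894427

triangle: 1!×0!×3!/5! = 6/120
(j±m)!: 0!×1!×4!×0!×3!×0! = 144
prefactor² = (2J+1)×Δ×N² = 144/5
  k=1: −1/(1!×0!×0!×3!×0!×0!) = -1/6
Σ = -1/6  ⇒  CG² = 144/5×(-1/6)² = 4/5
CG = −√(4/5) = -0.894427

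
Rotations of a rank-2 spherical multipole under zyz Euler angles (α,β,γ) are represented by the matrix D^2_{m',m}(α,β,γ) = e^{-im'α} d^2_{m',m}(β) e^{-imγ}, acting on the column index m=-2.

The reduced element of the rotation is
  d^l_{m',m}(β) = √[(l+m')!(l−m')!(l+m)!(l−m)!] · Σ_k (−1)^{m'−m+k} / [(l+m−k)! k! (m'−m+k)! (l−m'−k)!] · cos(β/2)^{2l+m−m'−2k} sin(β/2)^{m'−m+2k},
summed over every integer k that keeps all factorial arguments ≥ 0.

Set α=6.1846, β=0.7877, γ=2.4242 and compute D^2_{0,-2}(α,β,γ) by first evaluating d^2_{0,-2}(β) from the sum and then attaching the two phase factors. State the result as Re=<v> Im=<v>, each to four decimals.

Split into d^2_{0,-2}(β=0.7877) × two z-phases.
Half-angle: c=0.923438, s=0.383746. N=√(2·2·1·24)=9.797959
k∈{0} keeps every argument non-negative
  k=0: (−1)^2·9.7980/(4)·0.9234^2·0.3837^2 = +0.307596
d^2_{0,-2}(0.7877) = +0.307596
Phases: e^{-i·(0)·6.1846}=+1.000000+0.000000i, e^{-i·(-2)·2.4242}=+0.135592-0.990765i ⇒ D=+0.041708-0.304755i

Re=0.0417 Im=-0.3048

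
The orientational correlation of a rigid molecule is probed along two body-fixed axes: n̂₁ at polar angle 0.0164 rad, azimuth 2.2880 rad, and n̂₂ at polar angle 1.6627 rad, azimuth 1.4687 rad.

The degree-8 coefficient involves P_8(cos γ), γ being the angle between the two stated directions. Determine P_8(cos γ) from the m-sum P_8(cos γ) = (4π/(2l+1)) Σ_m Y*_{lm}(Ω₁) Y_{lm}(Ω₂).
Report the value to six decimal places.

0.211729

Summing Y*_{l m}(θ₁,φ₁)·Y_{l m}(θ₂,φ₂) over m ∈ [−8, 8]; prefactor 4π/(2·8+1) = 0.739198:
  m=-8: Y*=0.00000 - 0.00000j  Y=0.34111 + 0.36322j  product 0.00000 + 0.00000j
  m=-7: Y*=-0.00000 - 0.00000j  Y=0.12039 - 0.13874j  product -0.00000 + 0.00000j
  m=-6: Y*=0.00000 + 0.00000j  Y=0.26232 + 0.18435j  product -0.00000 + 0.00000j
  m=-5: Y*=0.00000 - 0.00000j  Y=0.10259 - 0.18320j  product -0.00000 - 0.00000j
  m=-4: Y*=-0.00000 + 0.00000j  Y=0.23982 + 0.10377j  product -0.00000 - 0.00000j
  m=-3: Y*=0.00005 + 0.00003j  Y=0.06644 - 0.21008j  product 0.00001 - 0.00001j
  m=-2: Y*=-0.00038 - 0.00275j  Y=0.22929 + 0.04748j  product 0.00004 - 0.00065j
  m=-1: Y*=-0.05306 + 0.06085j  Y=0.02286 - 0.22310j  product 0.01236 + 0.01323j
  m=+0: Y*=1.15748 + 0.00000j  Y=0.22601 + 0.00000j  product 0.26160 + 0.00000j
  m=+1: Y*=0.05306 + 0.06085j  Y=-0.02286 - 0.22310j  product 0.01236 - 0.01323j
  m=+2: Y*=-0.00038 + 0.00275j  Y=0.22929 - 0.04748j  product 0.00004 + 0.00065j
  m=+3: Y*=-0.00005 + 0.00003j  Y=-0.06644 - 0.21008j  product 0.00001 + 0.00001j
  m=+4: Y*=-0.00000 - 0.00000j  Y=0.23982 - 0.10377j  product -0.00000 + 0.00000j
  m=+5: Y*=-0.00000 - 0.00000j  Y=-0.10259 - 0.18320j  product -0.00000 + 0.00000j
  m=+6: Y*=0.00000 - 0.00000j  Y=0.26232 - 0.18435j  product -0.00000 - 0.00000j
  m=+7: Y*=0.00000 - 0.00000j  Y=-0.12039 - 0.13874j  product -0.00000 - 0.00000j
  m=+8: Y*=0.00000 + 0.00000j  Y=0.34111 - 0.36322j  product 0.00000 - 0.00000j
Accumulated sum 0.28643 - 0.00000j; after 4π/(2l+1) scaling, 0.21173 - 0.00000j ⇒ P_8 = 0.211729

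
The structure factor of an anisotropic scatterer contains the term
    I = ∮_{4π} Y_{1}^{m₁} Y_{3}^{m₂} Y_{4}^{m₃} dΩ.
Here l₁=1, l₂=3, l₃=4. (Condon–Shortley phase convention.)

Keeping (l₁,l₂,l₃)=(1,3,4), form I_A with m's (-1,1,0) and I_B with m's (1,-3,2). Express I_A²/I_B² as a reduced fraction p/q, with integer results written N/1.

6/1

Shared (l₁,l₂,l₃)=(1,3,4): N and (l;000)² cancel in I_A²/I_B².
A: Δ = 0!·2!·6!/9! = 1/252; Racah Σ t=0..0: t=0:+1/96 = 1/96; ⇒ 3j(1 3 4; -1 1 0)² = 1/42, sgn +1
B: Δ = 0!·2!·6!/9! = 1/252; Racah Σ t=0..0: t=0:+1/1440 = 1/1440; ⇒ 3j(1 3 4; 1 -3 2)² = 1/252, sgn +1
I_A²/I_B² = (1/42)/(1/252) = 6/1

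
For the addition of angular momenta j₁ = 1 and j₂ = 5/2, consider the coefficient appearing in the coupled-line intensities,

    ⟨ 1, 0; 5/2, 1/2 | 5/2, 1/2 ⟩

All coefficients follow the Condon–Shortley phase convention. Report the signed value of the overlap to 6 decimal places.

−√(1/35) = -0.169031

triangle: 1!*1!*4!/7! = 24/5040
(j±m)!: 1!*1!*3!*2!*3!*2! = 144
prefactor² = (2J+1)*Δ*N² = 144/35
  k=0: +1/(0!*1!*1!*3!*0!*1!) = 1/6
  k=1: −1/(1!*0!*0!*2!*1!*2!) = -1/4
Σ = -1/12  ⇒  CG² = 144/35*(-1/12)² = 1/35
CG = −√(1/35) = -0.169031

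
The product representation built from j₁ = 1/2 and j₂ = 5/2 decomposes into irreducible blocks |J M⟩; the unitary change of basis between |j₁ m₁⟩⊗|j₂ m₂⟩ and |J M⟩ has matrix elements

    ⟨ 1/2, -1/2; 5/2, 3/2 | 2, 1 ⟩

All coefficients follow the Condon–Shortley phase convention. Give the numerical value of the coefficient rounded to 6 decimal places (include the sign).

-0.816497

triangle: 1!·0!·4!/6! = 24/720
(j±m)!: 0!·1!·4!·1!·3!·1! = 144
prefactor² = (2J+1)·Δ·N² = 24
  k=1: −1/(1!·0!·0!·3!·0!·1!) = -1/6
Σ = -1/6  ⇒  CG² = 24·(-1/6)² = 2/3
CG = −√(2/3) = -0.816497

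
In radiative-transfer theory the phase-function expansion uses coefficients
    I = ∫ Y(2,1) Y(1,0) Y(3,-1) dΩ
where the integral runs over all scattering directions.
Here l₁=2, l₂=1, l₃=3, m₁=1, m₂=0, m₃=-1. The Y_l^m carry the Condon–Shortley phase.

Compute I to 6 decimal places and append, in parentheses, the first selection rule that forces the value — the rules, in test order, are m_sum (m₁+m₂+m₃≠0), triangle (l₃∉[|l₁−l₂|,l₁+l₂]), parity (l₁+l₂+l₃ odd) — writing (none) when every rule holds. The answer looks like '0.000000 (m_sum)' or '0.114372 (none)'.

-0.233597 (none)

Rules hold: Σm=0, L=6 even, 1≤3≤3.
N = 5·3·7 = 105
Δ = 0!·4!·2!/7! = 1/105
Racah Σ t=0..0: t=0:+1/4 = 1/4
⇒ 3j(2 1 3; 0 0 0)² = 3/35, sgn -1
Racah Σ t=0..0: t=0:+1/6 = 1/6
⇒ 3j(2 1 3; 1 0 -1)² = 8/105, sgn +1
4πI² = N·(3j₀)²·(3jₘ)² = 24/35
I = -1·√(0.685714/4π) = -0.23359668
No selection rule forces the value: the integral is nonzero (none).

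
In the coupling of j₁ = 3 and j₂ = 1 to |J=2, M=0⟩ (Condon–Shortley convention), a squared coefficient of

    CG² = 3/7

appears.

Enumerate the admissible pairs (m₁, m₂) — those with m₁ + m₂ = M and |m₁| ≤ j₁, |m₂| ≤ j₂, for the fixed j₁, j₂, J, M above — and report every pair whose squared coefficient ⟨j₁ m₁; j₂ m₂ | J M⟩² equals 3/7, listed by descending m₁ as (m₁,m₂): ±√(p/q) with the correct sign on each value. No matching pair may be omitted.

(0,0): −√(3/7)

Admissible pairs with m₁+m₂ = M = 0: (-1,1), (0,0), (1,-1)
  (m₁,m₂)=(1,-1): CG² = 2/7, CG = +√(2/7)
  (m₁,m₂)=(0,0): CG² = 3/7, CG = −√(3/7)   ← matches the target
  (m₁,m₂)=(-1,1): CG² = 2/7, CG = +√(2/7)
Pairs with CG² = 3/7: (0,0): −√(3/7)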